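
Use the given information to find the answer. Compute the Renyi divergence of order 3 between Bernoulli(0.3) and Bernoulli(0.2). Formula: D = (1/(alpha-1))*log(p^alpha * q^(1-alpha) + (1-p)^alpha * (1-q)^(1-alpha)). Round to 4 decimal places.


Renyi divergence of order alpha between Bernoulli distributions:
D = (1/(alpha-1))*log(p^alpha * q^(1-alpha) + (1-p)^alpha * (1-q)^(1-alpha)).
alpha = 3, p = 0.3, q = 0.2.
p^alpha * q^(1-alpha) = 0.3^3 * 0.2^-2 = 0.675.
(1-p)^alpha * (1-q)^(1-alpha) = 0.7^3 * 0.8^-2 = 0.535937.
sum = 0.675 + 0.535937 = 1.210937.
D = (1/2)*log(1.210937) = 0.0957

0.0957


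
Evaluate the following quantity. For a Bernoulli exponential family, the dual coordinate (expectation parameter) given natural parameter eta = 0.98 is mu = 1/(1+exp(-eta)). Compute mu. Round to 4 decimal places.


Dual coordinate (expectation parameter) for Bernoulli:
mu = 1/(1+exp(-eta)).
eta = 0.98.
exp(-eta) = exp(-0.98) = 0.375311.
mu = 1/(1+0.375311) = 0.7271

0.7271


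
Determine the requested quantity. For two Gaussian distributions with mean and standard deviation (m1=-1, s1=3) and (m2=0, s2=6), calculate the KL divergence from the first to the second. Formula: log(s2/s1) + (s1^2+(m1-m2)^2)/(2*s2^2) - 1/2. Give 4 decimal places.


KL divergence between normal distributions:
KL = log(s2/s1) + (s1^2 + (m1-m2)^2)/(2*s2^2) - 1/2.
log(6/3) = 0.693147.
(3^2 + (-1-0)^2)/(2*6^2) = (9 + 1)/72 = 0.138889.
KL = 0.693147 + 0.138889 - 0.5 = 0.3320

0.3320


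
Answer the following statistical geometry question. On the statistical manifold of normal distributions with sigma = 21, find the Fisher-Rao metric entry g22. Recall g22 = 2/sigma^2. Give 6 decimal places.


For the 2-parameter normal family, the Fisher metric has:
  g11 = 1/sigma^2, g22 = 2/sigma^2.
sigma = 21, sigma^2 = 441.
g22 = 0.004535

0.004535


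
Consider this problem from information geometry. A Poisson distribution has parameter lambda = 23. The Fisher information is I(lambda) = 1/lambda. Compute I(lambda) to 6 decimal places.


Fisher information for Poisson: I(lambda) = 1/lambda.
lambda = 23.
I(lambda) = 1/23 = 0.043478

0.043478


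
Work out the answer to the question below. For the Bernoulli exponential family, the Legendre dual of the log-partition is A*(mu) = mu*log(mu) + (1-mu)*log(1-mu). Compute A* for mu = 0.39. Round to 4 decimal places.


Legendre transform for Bernoulli:
A*(mu) = mu*log(mu) + (1-mu)*log(1-mu).
mu = 0.39, 1-mu = 0.61.
mu*log(mu) = 0.39*log(0.39) = -0.367227.
(1-mu)*log(1-mu) = 0.61*log(0.61) = -0.301521.
A* = -0.367227 + -0.301521 = -0.6687

-0.6687


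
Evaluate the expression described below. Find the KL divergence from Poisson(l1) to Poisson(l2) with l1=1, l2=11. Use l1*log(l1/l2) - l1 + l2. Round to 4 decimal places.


KL divergence for Poisson:
KL = l1*log(l1/l2) - l1 + l2.
l1 = 1, l2 = 11.
log(1/11) = -2.397895.
l1*log(l1/l2) = 1 * -2.397895 = -2.397895.
KL = -2.397895 - 1 + 11 = 7.6021

7.6021


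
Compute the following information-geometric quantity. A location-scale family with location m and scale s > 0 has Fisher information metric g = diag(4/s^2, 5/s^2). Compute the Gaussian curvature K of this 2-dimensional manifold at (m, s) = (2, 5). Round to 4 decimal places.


The metric has the form g = (A dm^2 + B ds^2)/s^2 with A = 4, B = 5.
Substitute u = sqrt(A/B)*m: g = B*(du^2 + ds^2)/s^2, i.e. B times the
Poincare upper half-plane metric, which has constant Gaussian curvature -1.
Scaling a 2D metric by a constant c divides the Gaussian curvature by c,
so K = -1/B = -1/(5) = -0.2000 everywhere (the point (m, s) = (2, 5) is irrelevant:
the curvature is constant).
The requested Gaussian curvature is K = -0.2000.

-0.2000


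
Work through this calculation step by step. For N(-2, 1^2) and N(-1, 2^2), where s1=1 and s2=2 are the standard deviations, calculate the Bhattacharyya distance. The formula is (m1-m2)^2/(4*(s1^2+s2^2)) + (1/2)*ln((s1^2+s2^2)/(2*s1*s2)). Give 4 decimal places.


Bhattacharyya distance between two Gaussians:
DB = (m1-m2)^2/(4*(s1^2+s2^2)) + (1/2)*ln((s1^2+s2^2)/(2*s1*s2)).
(m1-m2)^2 = (-1)^2 = 1.
s1^2+s2^2 = 1 + 4 = 5.
term1 = 1/20 = 0.05.
term2 = 0.5*ln(5/4.0) = 0.111572.
DB = 0.05 + 0.111572 = 0.1616

0.1616


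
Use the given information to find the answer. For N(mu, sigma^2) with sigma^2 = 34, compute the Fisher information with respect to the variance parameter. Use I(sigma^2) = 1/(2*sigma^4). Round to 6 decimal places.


Fisher information for variance: I(sigma^2) = 1/(2*sigma^4).
sigma^2 = 34, so sigma^4 = 1156.
I = 1/(2*1156) = 1/2312 = 0.000433

0.000433


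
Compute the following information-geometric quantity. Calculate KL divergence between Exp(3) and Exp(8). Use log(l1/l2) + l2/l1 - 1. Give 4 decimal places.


KL divergence for exponential family:
KL = log(l1/l2) + l2/l1 - 1.
log(3/8) = -0.980829.
8/3 = 2.666667.
KL = -0.980829 + 2.666667 - 1 = 0.6858

0.6858


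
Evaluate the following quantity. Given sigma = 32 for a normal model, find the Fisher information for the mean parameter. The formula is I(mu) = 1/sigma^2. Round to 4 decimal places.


The Fisher information for the mean of a normal distribution is I(mu) = 1/sigma^2.
sigma = 32, so sigma^2 = 1024.
I(mu) = 1/1024 = 0.0010

0.0010


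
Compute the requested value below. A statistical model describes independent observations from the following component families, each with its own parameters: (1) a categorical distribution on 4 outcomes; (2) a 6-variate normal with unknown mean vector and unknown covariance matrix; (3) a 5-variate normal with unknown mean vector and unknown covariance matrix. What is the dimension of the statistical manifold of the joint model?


The dimension of a statistical manifold equals the number of free
(independent) real parameters of the model. For a product of independent
blocks the parameter counts add.
- categorical on 4 outcomes (probabilities sum to 1): 4-1 = 3.
- 6-variate normal: 6 (mean) + 6*7/2 = 21 (symmetric covariance) = 27.
- 5-variate normal: 5 (mean) + 5*6/2 = 15 (symmetric covariance) = 20.
Total = 3 + 27 + 20 = 50.
Dimension = 50

50


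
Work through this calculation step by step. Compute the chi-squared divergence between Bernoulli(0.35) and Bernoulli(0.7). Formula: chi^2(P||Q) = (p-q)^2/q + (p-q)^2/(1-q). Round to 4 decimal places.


Chi-squared divergence between Bernoulli distributions:
chi^2 = (p-q)^2/q + (p-q)^2/(1-q).
p = 0.35, q = 0.7, p-q = -0.35.
(p-q)^2 = 0.1225.
term1 = 0.1225/0.7 = 0.175.
term2 = 0.1225/0.3 = 0.408333.
chi^2 = 0.175 + 0.408333 = 0.5833

0.5833


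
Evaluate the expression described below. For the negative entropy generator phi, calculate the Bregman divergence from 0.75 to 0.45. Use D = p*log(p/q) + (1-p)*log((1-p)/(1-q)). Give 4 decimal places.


Bregman divergence with negative entropy generator:
D = p*log(p/q) + (1-p)*log((1-p)/(1-q)).
p = 0.75, q = 0.45.
p*log(p/q) = 0.75*log(0.75/0.45) = 0.383119.
(1-p)*log((1-p)/(1-q)) = 0.25*log(0.25/0.55) = -0.197114.
D = 0.383119 + -0.197114 = 0.1860

0.1860


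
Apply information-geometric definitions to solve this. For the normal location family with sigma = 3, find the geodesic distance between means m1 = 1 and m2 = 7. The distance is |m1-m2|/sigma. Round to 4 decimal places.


On the fixed-variance normal subfamily, geodesic distance = |m1-m2|/sigma.
|1 - 7| = 6.
sigma = 3.
d = 6/3 = 2.0000

2.0000


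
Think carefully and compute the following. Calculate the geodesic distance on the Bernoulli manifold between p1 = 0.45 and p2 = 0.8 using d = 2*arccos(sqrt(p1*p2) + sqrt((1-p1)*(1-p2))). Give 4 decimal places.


Geodesic distance on Bernoulli manifold:
d(p1,p2) = 2*arccos(sqrt(p1*p2) + sqrt((1-p1)*(1-p2))).
sqrt(p1*p2) = sqrt(0.45*0.8) = 0.6.
sqrt((1-p1)*(1-p2)) = sqrt(0.55*0.2) = 0.331662.
arg = 0.6 + 0.331662 = 0.931662.
d = 2*arccos(0.931662) = 0.7437

0.7437


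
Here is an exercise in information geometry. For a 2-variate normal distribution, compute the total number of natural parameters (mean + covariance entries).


Exponential family dimension calculation:
For 2-dim MVN: mean has 2 params, covariance has 2*3/2 = 3 unique entries.
Total dim = 2 + 3 = 5.

5


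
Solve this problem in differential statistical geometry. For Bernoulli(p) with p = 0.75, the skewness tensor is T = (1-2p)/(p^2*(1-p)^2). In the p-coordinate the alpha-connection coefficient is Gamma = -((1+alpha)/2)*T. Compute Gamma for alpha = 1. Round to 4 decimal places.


Skewness (Amari-Chentsov) tensor: T = (1-2p)/(p^2*(1-p)^2).
p = 0.75, 1-2p = -0.5, p^2 = 0.5625, (1-p)^2 = 0.0625.
T = -0.5/(0.5625 * 0.0625) = -14.222222.
In the p-coordinate, Gamma^(alpha) = Gamma^(0) - (alpha/2)*T with Gamma^(0) = (1/2)*g'(p) = -T/2,
so Gamma^(alpha) = -((1+alpha)/2)*T.
alpha = 1, -(1+alpha)/2 = -1.0.
Gamma = -1.0 * -14.222222 = 14.2222

14.2222


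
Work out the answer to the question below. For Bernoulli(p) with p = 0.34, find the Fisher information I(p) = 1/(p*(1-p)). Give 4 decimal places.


For Bernoulli(p), Fisher information is I(p) = 1/(p*(1-p)).
p = 0.34, 1-p = 0.66.
p*(1-p) = 0.2244.
I(p) = 1/0.2244 = 4.4563

4.4563


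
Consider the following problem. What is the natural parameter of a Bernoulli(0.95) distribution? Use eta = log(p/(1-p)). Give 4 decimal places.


Natural parameter for Bernoulli: eta = log(p/(1-p)).
p = 0.95, 1-p = 0.05.
p/(1-p) = 19.0.
eta = log(19.0) = 2.9444

2.9444


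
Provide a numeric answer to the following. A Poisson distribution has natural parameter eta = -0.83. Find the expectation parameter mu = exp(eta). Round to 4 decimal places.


Expectation parameter for Poisson exponential family:
mu = exp(eta).
eta = -0.83.
mu = exp(-0.83) = 0.4360

0.4360


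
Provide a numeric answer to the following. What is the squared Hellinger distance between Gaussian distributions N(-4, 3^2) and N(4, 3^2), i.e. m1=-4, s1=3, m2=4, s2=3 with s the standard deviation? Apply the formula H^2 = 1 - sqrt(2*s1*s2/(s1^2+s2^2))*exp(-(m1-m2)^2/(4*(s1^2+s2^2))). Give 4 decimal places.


Squared Hellinger distance for Gaussians:
H^2 = 1 - sqrt(2*s1*s2/(s1^2+s2^2)) * exp(-(m1-m2)^2/(4*(s1^2+s2^2))).
s1^2 = 9, s2^2 = 9, s1^2+s2^2 = 18.
sqrt(2*3*3/(18)) = 1.0.
(m1-m2)^2 = (-8)^2 = 64.
exp(-64/(4*18)) = exp(-0.888889) = 0.411112.
H^2 = 1 - 1.0*0.411112 = 0.5889

0.5889


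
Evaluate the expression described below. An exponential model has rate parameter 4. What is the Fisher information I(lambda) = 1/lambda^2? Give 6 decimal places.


Fisher information for exponential: I(lambda) = 1/lambda^2.
lambda = 4, lambda^2 = 16.
I = 1/16 = 0.062500

0.062500


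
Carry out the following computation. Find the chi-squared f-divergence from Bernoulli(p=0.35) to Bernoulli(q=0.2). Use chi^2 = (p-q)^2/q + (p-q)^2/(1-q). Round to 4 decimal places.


Chi-squared divergence between Bernoulli distributions:
chi^2 = (p-q)^2/q + (p-q)^2/(1-q).
p = 0.35, q = 0.2, p-q = 0.15.
(p-q)^2 = 0.0225.
term1 = 0.0225/0.2 = 0.1125.
term2 = 0.0225/0.8 = 0.028125.
chi^2 = 0.1125 + 0.028125 = 0.1406

0.1406


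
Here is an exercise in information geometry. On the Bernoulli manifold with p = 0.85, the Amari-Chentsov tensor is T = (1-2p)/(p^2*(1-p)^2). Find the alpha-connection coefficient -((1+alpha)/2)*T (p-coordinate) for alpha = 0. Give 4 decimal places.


Skewness (Amari-Chentsov) tensor: T = (1-2p)/(p^2*(1-p)^2).
p = 0.85, 1-2p = -0.7, p^2 = 0.7225, (1-p)^2 = 0.0225.
T = -0.7/(0.7225 * 0.0225) = -43.060361.
In the p-coordinate, Gamma^(alpha) = Gamma^(0) - (alpha/2)*T with Gamma^(0) = (1/2)*g'(p) = -T/2,
so Gamma^(alpha) = -((1+alpha)/2)*T.
alpha = 0, -(1+alpha)/2 = -0.5.
Gamma = -0.5 * -43.060361 = 21.5302

21.5302


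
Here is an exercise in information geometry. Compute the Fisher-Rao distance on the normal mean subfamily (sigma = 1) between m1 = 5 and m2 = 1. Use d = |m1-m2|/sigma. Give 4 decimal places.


On the fixed-variance normal subfamily, geodesic distance = |m1-m2|/sigma.
|5 - 1| = 4.
sigma = 1.
d = 4/1 = 4.0000

4.0000


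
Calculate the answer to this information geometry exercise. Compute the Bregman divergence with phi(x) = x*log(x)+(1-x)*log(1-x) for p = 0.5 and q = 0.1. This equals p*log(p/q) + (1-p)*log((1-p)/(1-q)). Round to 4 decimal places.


Bregman divergence with negative entropy generator:
D = p*log(p/q) + (1-p)*log((1-p)/(1-q)).
p = 0.5, q = 0.1.
p*log(p/q) = 0.5*log(0.5/0.1) = 0.804719.
(1-p)*log((1-p)/(1-q)) = 0.5*log(0.5/0.9) = -0.293893.
D = 0.804719 + -0.293893 = 0.5108

0.5108


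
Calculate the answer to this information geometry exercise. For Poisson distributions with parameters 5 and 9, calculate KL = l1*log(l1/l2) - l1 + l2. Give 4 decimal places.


KL divergence for Poisson:
KL = l1*log(l1/l2) - l1 + l2.
l1 = 5, l2 = 9.
log(5/9) = -0.587787.
l1*log(l1/l2) = 5 * -0.587787 = -2.938933.
KL = -2.938933 - 5 + 9 = 1.0611

1.0611


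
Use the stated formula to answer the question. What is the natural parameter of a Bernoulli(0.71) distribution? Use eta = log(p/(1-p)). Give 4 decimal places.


Natural parameter for Bernoulli: eta = log(p/(1-p)).
p = 0.71, 1-p = 0.29.
p/(1-p) = 2.448276.
eta = log(2.448276) = 0.8954

0.8954


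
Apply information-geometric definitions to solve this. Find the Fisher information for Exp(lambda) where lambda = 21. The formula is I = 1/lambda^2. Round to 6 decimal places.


Fisher information for exponential: I(lambda) = 1/lambda^2.
lambda = 21, lambda^2 = 441.
I = 1/441 = 0.002268

0.002268


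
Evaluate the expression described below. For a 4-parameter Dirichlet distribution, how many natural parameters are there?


Exponential family dimension calculation:
Dirichlet with 4 components has 4 natural parameters.

4


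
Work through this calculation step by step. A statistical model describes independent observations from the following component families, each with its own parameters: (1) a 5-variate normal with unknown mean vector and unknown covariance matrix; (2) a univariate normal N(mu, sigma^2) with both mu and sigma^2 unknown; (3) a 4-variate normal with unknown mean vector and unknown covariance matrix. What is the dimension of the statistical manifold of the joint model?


The dimension of a statistical manifold equals the number of free
(independent) real parameters of the model. For a product of independent
blocks the parameter counts add.
- 5-variate normal: 5 (mean) + 5*6/2 = 15 (symmetric covariance) = 20.
- normal (mu, sigma^2): 2.
- 4-variate normal: 4 (mean) + 4*5/2 = 10 (symmetric covariance) = 14.
Total = 20 + 2 + 14 = 36.
Dimension = 36

36


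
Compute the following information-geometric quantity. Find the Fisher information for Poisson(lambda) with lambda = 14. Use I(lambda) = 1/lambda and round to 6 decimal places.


Fisher information for Poisson: I(lambda) = 1/lambda.
lambda = 14.
I(lambda) = 1/14 = 0.071429

0.071429


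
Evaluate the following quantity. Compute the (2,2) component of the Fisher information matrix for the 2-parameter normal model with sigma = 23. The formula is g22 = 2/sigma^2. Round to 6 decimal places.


For the 2-parameter normal family, the Fisher metric has:
  g11 = 1/sigma^2, g22 = 2/sigma^2.
sigma = 23, sigma^2 = 529.
g22 = 0.003781

0.003781


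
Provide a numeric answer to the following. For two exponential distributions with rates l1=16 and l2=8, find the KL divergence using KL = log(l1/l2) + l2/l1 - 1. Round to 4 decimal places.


KL divergence for exponential family:
KL = log(l1/l2) + l2/l1 - 1.
log(16/8) = 0.693147.
8/16 = 0.5.
KL = 0.693147 + 0.5 - 1 = 0.1931

0.1931


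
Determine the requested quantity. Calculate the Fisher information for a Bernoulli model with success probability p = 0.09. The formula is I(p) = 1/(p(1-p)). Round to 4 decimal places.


For Bernoulli(p), Fisher information is I(p) = 1/(p*(1-p)).
p = 0.09, 1-p = 0.91.
p*(1-p) = 0.0819.
I(p) = 1/0.0819 = 12.2100

12.2100


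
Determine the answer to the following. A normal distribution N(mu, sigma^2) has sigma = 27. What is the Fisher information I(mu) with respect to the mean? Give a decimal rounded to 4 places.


The Fisher information for the mean of a normal distribution is I(mu) = 1/sigma^2.
sigma = 27, so sigma^2 = 729.
I(mu) = 1/729 = 0.0014

0.0014


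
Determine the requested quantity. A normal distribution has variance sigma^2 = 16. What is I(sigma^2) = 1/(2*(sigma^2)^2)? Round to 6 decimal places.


Fisher information for variance: I(sigma^2) = 1/(2*sigma^4).
sigma^2 = 16, so sigma^4 = 256.
I = 1/(2*256) = 1/512 = 0.001953

0.001953


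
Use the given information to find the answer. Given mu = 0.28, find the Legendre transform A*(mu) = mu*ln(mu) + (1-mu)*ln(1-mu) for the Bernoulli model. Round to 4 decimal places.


Legendre transform for Bernoulli:
A*(mu) = mu*log(mu) + (1-mu)*log(1-mu).
mu = 0.28, 1-mu = 0.72.
mu*log(mu) = 0.28*log(0.28) = -0.35643.
(1-mu)*log(1-mu) = 0.72*log(0.72) = -0.236523.
A* = -0.35643 + -0.236523 = -0.5930

-0.5930


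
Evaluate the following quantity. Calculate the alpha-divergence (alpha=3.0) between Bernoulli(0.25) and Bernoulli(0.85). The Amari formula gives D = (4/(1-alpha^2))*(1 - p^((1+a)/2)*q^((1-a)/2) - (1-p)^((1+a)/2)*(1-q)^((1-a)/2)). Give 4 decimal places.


Amari alpha-divergence:
D = (4/(1-alpha^2))*(1 - p^((1+a)/2)*q^((1-a)/2) - (1-p)^((1+a)/2)*(1-q)^((1-a)/2)).
alpha = 3.0, p = 0.25, q = 0.85.
e1 = (1+alpha)/2 = 2.0, e2 = (1-alpha)/2 = -1.0.
t1 = p^e1 * q^e2 = 0.25^2.0 * 0.85^-1.0 = 0.073529.
t2 = (1-p)^e1 * (1-q)^e2 = 0.75^2.0 * 0.15^-1.0 = 3.75.
4/(1-alpha^2) = -0.5.
D = -0.5*(1 - 0.073529 - 3.75) = 1.4118

1.4118


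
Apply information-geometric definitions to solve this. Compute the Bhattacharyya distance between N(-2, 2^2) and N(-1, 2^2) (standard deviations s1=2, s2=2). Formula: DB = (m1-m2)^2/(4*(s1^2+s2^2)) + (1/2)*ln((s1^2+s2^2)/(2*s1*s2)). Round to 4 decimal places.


Bhattacharyya distance between two Gaussians:
DB = (m1-m2)^2/(4*(s1^2+s2^2)) + (1/2)*ln((s1^2+s2^2)/(2*s1*s2)).
(m1-m2)^2 = (-1)^2 = 1.
s1^2+s2^2 = 4 + 4 = 8.
term1 = 1/32 = 0.03125.
term2 = 0.5*ln(8/8.0) = 0.0.
DB = 0.03125 + 0.0 = 0.0313

0.0313


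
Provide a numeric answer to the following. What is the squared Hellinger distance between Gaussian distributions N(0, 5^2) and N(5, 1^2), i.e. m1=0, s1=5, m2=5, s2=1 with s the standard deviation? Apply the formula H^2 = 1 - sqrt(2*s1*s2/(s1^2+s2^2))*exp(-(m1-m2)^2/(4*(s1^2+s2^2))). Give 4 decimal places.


Squared Hellinger distance for Gaussians:
H^2 = 1 - sqrt(2*s1*s2/(s1^2+s2^2)) * exp(-(m1-m2)^2/(4*(s1^2+s2^2))).
s1^2 = 25, s2^2 = 1, s1^2+s2^2 = 26.
sqrt(2*5*1/(26)) = 0.620174.
(m1-m2)^2 = (-5)^2 = 25.
exp(-25/(4*26)) = exp(-0.240385) = 0.786325.
H^2 = 1 - 0.620174*0.786325 = 0.5123

0.5123


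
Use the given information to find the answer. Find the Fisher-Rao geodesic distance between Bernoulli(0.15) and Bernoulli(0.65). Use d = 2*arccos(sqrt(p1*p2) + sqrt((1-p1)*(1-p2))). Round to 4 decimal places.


Geodesic distance on Bernoulli manifold:
d(p1,p2) = 2*arccos(sqrt(p1*p2) + sqrt((1-p1)*(1-p2))).
sqrt(p1*p2) = sqrt(0.15*0.65) = 0.31225.
sqrt((1-p1)*(1-p2)) = sqrt(0.85*0.35) = 0.545436.
arg = 0.31225 + 0.545436 = 0.857686.
d = 2*arccos(0.857686) = 1.0801

1.0801


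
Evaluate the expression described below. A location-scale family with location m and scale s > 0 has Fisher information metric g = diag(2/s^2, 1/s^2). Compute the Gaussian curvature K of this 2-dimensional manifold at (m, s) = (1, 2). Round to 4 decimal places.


The metric has the form g = (A dm^2 + B ds^2)/s^2 with A = 2, B = 1.
Substitute u = sqrt(A/B)*m: g = B*(du^2 + ds^2)/s^2, i.e. B times the
Poincare upper half-plane metric, which has constant Gaussian curvature -1.
Scaling a 2D metric by a constant c divides the Gaussian curvature by c,
so K = -1/B = -1/(1) = -1.0000 everywhere (the point (m, s) = (1, 2) is irrelevant:
the curvature is constant).
The requested Gaussian curvature is K = -1.0000.

-1.0000


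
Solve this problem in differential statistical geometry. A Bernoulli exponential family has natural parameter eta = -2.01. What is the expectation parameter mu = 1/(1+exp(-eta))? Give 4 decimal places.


Dual coordinate (expectation parameter) for Bernoulli:
mu = 1/(1+exp(-eta)).
eta = -2.01.
exp(-eta) = exp(2.01) = 7.463317.
mu = 1/(1+7.463317) = 0.1182

0.1182


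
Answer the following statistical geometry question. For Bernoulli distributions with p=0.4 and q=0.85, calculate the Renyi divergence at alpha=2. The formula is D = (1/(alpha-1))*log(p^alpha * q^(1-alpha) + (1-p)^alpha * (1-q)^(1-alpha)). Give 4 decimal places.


Renyi divergence of order alpha between Bernoulli distributions:
D = (1/(alpha-1))*log(p^alpha * q^(1-alpha) + (1-p)^alpha * (1-q)^(1-alpha)).
alpha = 2, p = 0.4, q = 0.85.
p^alpha * q^(1-alpha) = 0.4^2 * 0.85^-1 = 0.188235.
(1-p)^alpha * (1-q)^(1-alpha) = 0.6^2 * 0.15^-1 = 2.4.
sum = 0.188235 + 2.4 = 2.588235.
D = (1/1)*log(2.588235) = 0.9510

0.9510


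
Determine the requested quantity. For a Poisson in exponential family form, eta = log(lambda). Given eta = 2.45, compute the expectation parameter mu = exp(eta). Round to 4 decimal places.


Expectation parameter for Poisson exponential family:
mu = exp(eta).
eta = 2.45.
mu = exp(2.45) = 11.5883

11.5883


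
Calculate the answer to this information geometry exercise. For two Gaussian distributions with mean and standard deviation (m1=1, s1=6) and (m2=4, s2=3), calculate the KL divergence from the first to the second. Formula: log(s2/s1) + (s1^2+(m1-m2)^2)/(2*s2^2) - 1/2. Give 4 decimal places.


KL divergence between normal distributions:
KL = log(s2/s1) + (s1^2 + (m1-m2)^2)/(2*s2^2) - 1/2.
log(3/6) = -0.693147.
(6^2 + (1-4)^2)/(2*3^2) = (36 + 9)/18 = 2.5.
KL = -0.693147 + 2.5 - 0.5 = 1.3069

1.3069


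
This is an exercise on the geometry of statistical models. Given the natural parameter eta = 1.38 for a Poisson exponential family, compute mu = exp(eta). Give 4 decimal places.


Expectation parameter for Poisson exponential family:
mu = exp(eta).
eta = 1.38.
mu = exp(1.38) = 3.9749

3.9749


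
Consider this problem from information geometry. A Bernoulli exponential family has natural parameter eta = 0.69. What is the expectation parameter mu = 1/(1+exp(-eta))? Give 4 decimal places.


Dual coordinate (expectation parameter) for Bernoulli:
mu = 1/(1+exp(-eta)).
eta = 0.69.
exp(-eta) = exp(-0.69) = 0.501576.
mu = 1/(1+0.501576) = 0.6660

0.6660


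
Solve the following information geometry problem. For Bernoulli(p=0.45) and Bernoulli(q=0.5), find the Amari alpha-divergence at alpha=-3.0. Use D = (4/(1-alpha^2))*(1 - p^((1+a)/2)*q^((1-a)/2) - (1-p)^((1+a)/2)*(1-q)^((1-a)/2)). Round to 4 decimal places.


Amari alpha-divergence:
D = (4/(1-alpha^2))*(1 - p^((1+a)/2)*q^((1-a)/2) - (1-p)^((1+a)/2)*(1-q)^((1-a)/2)).
alpha = -3.0, p = 0.45, q = 0.5.
e1 = (1+alpha)/2 = -1.0, e2 = (1-alpha)/2 = 2.0.
t1 = p^e1 * q^e2 = 0.45^-1.0 * 0.5^2.0 = 0.555556.
t2 = (1-p)^e1 * (1-q)^e2 = 0.55^-1.0 * 0.5^2.0 = 0.454545.
4/(1-alpha^2) = -0.5.
D = -0.5*(1 - 0.555556 - 0.454545) = 0.0051

0.0051


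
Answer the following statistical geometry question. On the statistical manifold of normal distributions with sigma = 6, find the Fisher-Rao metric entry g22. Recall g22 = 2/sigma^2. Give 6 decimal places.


For the 2-parameter normal family, the Fisher metric has:
  g11 = 1/sigma^2, g22 = 2/sigma^2.
sigma = 6, sigma^2 = 36.
g22 = 0.055556

0.055556


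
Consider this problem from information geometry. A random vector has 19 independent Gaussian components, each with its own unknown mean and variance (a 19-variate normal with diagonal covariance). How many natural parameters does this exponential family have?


Exponential family dimension calculation:
Each univariate normal has two natural parameters (mu/sigma^2 and -1/(2 sigma^2)).
With 19 independent components, dim = 2 * 19 = 38.

38


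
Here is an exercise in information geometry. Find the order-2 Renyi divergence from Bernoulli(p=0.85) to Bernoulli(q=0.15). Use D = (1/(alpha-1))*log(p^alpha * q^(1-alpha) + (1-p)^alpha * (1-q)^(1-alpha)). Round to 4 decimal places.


Renyi divergence of order alpha between Bernoulli distributions:
D = (1/(alpha-1))*log(p^alpha * q^(1-alpha) + (1-p)^alpha * (1-q)^(1-alpha)).
alpha = 2, p = 0.85, q = 0.15.
p^alpha * q^(1-alpha) = 0.85^2 * 0.15^-1 = 4.816667.
(1-p)^alpha * (1-q)^(1-alpha) = 0.15^2 * 0.85^-1 = 0.026471.
sum = 4.816667 + 0.026471 = 4.843137.
D = (1/1)*log(4.843137) = 1.5776

1.5776


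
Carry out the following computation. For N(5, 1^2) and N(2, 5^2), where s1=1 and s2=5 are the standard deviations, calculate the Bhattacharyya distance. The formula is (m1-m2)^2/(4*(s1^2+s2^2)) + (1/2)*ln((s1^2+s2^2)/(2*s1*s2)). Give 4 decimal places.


Bhattacharyya distance between two Gaussians:
DB = (m1-m2)^2/(4*(s1^2+s2^2)) + (1/2)*ln((s1^2+s2^2)/(2*s1*s2)).
(m1-m2)^2 = (3)^2 = 9.
s1^2+s2^2 = 1 + 25 = 26.
term1 = 9/104 = 0.086538.
term2 = 0.5*ln(26/10.0) = 0.477756.
DB = 0.086538 + 0.477756 = 0.5643

0.5643


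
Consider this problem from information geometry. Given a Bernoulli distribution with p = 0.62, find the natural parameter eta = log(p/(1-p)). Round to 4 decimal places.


Natural parameter for Bernoulli: eta = log(p/(1-p)).
p = 0.62, 1-p = 0.38.
p/(1-p) = 1.631579.
eta = log(1.631579) = 0.4895

0.4895


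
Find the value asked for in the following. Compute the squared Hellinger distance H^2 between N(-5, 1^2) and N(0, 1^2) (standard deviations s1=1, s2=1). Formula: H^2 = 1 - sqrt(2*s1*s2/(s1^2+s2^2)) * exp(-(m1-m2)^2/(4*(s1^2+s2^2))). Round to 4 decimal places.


Squared Hellinger distance for Gaussians:
H^2 = 1 - sqrt(2*s1*s2/(s1^2+s2^2)) * exp(-(m1-m2)^2/(4*(s1^2+s2^2))).
s1^2 = 1, s2^2 = 1, s1^2+s2^2 = 2.
sqrt(2*1*1/(2)) = 1.0.
(m1-m2)^2 = (-5)^2 = 25.
exp(-25/(4*2)) = exp(-3.125) = 0.043937.
H^2 = 1 - 1.0*0.043937 = 0.9561

0.9561


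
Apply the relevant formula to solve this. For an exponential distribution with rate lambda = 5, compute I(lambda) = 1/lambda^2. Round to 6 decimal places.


Fisher information for exponential: I(lambda) = 1/lambda^2.
lambda = 5, lambda^2 = 25.
I = 1/25 = 0.040000

0.040000


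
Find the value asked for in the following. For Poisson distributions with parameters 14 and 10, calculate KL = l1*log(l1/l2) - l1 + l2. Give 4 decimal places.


KL divergence for Poisson:
KL = l1*log(l1/l2) - l1 + l2.
l1 = 14, l2 = 10.
log(14/10) = 0.336472.
l1*log(l1/l2) = 14 * 0.336472 = 4.710611.
KL = 4.710611 - 14 + 10 = 0.7106

0.7106


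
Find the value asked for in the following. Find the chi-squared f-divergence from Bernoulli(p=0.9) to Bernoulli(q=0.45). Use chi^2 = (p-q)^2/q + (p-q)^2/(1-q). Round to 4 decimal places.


Chi-squared divergence between Bernoulli distributions:
chi^2 = (p-q)^2/q + (p-q)^2/(1-q).
p = 0.9, q = 0.45, p-q = 0.45.
(p-q)^2 = 0.2025.
term1 = 0.2025/0.45 = 0.45.
term2 = 0.2025/0.55 = 0.368182.
chi^2 = 0.45 + 0.368182 = 0.8182

0.8182


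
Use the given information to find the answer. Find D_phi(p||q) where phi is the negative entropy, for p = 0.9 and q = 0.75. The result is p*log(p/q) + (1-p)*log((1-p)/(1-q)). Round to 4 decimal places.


Bregman divergence with negative entropy generator:
D = p*log(p/q) + (1-p)*log((1-p)/(1-q)).
p = 0.9, q = 0.75.
p*log(p/q) = 0.9*log(0.9/0.75) = 0.164089.
(1-p)*log((1-p)/(1-q)) = 0.1*log(0.1/0.25) = -0.091629.
D = 0.164089 + -0.091629 = 0.0725

0.0725


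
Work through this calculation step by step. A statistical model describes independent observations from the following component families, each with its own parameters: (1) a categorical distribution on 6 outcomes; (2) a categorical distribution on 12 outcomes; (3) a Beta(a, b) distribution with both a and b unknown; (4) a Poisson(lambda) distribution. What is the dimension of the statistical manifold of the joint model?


The dimension of a statistical manifold equals the number of free
(independent) real parameters of the model. For a product of independent
blocks the parameter counts add.
- categorical on 6 outcomes (probabilities sum to 1): 6-1 = 5.
- categorical on 12 outcomes (probabilities sum to 1): 12-1 = 11.
- Beta (a, b): 2.
- Poisson (lambda): 1.
Total = 5 + 11 + 2 + 1 = 19.
Dimension = 19

19


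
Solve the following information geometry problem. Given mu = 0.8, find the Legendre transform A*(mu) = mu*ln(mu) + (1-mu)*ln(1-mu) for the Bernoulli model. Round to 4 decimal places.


Legendre transform for Bernoulli:
A*(mu) = mu*log(mu) + (1-mu)*log(1-mu).
mu = 0.8, 1-mu = 0.2.
mu*log(mu) = 0.8*log(0.8) = -0.178515.
(1-mu)*log(1-mu) = 0.2*log(0.2) = -0.321888.
A* = -0.178515 + -0.321888 = -0.5004

-0.5004


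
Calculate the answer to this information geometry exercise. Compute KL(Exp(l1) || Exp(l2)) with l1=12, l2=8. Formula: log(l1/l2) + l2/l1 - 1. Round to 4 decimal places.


KL divergence for exponential family:
KL = log(l1/l2) + l2/l1 - 1.
log(12/8) = 0.405465.
8/12 = 0.666667.
KL = 0.405465 + 0.666667 - 1 = 0.0721

0.0721


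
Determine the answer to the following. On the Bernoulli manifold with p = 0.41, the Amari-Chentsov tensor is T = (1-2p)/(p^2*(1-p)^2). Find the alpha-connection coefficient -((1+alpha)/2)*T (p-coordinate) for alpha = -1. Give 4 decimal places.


Skewness (Amari-Chentsov) tensor: T = (1-2p)/(p^2*(1-p)^2).
p = 0.41, 1-2p = 0.18, p^2 = 0.1681, (1-p)^2 = 0.3481.
T = 0.18/(0.1681 * 0.3481) = 3.076102.
In the p-coordinate, Gamma^(alpha) = Gamma^(0) - (alpha/2)*T with Gamma^(0) = (1/2)*g'(p) = -T/2,
so Gamma^(alpha) = -((1+alpha)/2)*T.
alpha = -1, -(1+alpha)/2 = 0.0.
Gamma = 0.0 * 3.076102 = 0.0000

0.0000


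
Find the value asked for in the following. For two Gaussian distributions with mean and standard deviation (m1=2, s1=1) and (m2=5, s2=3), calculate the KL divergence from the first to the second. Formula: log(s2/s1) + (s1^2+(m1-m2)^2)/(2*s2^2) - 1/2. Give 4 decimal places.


KL divergence between normal distributions:
KL = log(s2/s1) + (s1^2 + (m1-m2)^2)/(2*s2^2) - 1/2.
log(3/1) = 1.098612.
(1^2 + (2-5)^2)/(2*3^2) = (1 + 9)/18 = 0.555556.
KL = 1.098612 + 0.555556 - 0.5 = 1.1542

1.1542


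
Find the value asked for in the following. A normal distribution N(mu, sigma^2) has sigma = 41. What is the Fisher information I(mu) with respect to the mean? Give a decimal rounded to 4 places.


The Fisher information for the mean of a normal distribution is I(mu) = 1/sigma^2.
sigma = 41, so sigma^2 = 1681.
I(mu) = 1/1681 = 0.0006

0.0006


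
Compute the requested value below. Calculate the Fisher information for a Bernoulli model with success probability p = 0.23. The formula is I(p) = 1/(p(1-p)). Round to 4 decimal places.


For Bernoulli(p), Fisher information is I(p) = 1/(p*(1-p)).
p = 0.23, 1-p = 0.77.
p*(1-p) = 0.1771.
I(p) = 1/0.1771 = 5.6465

5.6465


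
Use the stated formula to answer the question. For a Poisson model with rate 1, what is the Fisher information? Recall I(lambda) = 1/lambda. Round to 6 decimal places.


Fisher information for Poisson: I(lambda) = 1/lambda.
lambda = 1.
I(lambda) = 1/1 = 1.000000

1.000000


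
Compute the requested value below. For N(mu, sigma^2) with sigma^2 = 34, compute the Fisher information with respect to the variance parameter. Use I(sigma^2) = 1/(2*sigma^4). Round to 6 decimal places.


Fisher information for variance: I(sigma^2) = 1/(2*sigma^4).
sigma^2 = 34, so sigma^4 = 1156.
I = 1/(2*1156) = 1/2312 = 0.000433

0.000433


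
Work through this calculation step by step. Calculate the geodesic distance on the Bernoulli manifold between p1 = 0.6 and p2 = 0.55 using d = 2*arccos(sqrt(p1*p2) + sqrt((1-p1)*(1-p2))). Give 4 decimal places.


Geodesic distance on Bernoulli manifold:
d(p1,p2) = 2*arccos(sqrt(p1*p2) + sqrt((1-p1)*(1-p2))).
sqrt(p1*p2) = sqrt(0.6*0.55) = 0.574456.
sqrt((1-p1)*(1-p2)) = sqrt(0.4*0.45) = 0.424264.
arg = 0.574456 + 0.424264 = 0.99872.
d = 2*arccos(0.99872) = 0.1012

0.1012


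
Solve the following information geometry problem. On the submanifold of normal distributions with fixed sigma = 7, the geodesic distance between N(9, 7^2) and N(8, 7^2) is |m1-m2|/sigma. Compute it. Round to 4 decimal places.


On the fixed-variance normal subfamily, geodesic distance = |m1-m2|/sigma.
|9 - 8| = 1.
sigma = 7.
d = 1/7 = 0.1429

0.1429


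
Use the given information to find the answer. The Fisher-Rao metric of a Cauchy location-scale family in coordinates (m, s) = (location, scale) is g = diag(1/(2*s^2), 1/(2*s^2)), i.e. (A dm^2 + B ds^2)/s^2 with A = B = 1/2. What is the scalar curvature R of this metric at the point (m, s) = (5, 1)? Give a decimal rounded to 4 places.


The metric has the form g = (A dm^2 + B ds^2)/s^2 with A = 1/2, B = 1/2.
Substitute u = sqrt(A/B)*m: g = B*(du^2 + ds^2)/s^2, i.e. B times the
Poincare upper half-plane metric, which has constant Gaussian curvature -1.
Scaling a 2D metric by a constant c divides the Gaussian curvature by c,
so K = -1/B = -1/(1/2) = -2.0000 everywhere (the point (m, s) = (5, 1) is irrelevant:
the curvature is constant).
Scalar curvature in dimension 2: R = 2K = -2/(1/2) = -4.0000.

-4.0000


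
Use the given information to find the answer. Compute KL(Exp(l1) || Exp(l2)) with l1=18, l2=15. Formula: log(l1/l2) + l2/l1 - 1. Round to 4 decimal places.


KL divergence for exponential family:
KL = log(l1/l2) + l2/l1 - 1.
log(18/15) = 0.182322.
15/18 = 0.833333.
KL = 0.182322 + 0.833333 - 1 = 0.0157

0.0157


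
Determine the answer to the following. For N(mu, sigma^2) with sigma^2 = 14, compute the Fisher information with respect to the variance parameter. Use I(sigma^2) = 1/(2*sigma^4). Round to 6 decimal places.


Fisher information for variance: I(sigma^2) = 1/(2*sigma^4).
sigma^2 = 14, so sigma^4 = 196.
I = 1/(2*196) = 1/392 = 0.002551

0.002551


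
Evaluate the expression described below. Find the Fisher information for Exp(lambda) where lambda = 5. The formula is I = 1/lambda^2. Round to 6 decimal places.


Fisher information for exponential: I(lambda) = 1/lambda^2.
lambda = 5, lambda^2 = 25.
I = 1/25 = 0.040000

0.040000


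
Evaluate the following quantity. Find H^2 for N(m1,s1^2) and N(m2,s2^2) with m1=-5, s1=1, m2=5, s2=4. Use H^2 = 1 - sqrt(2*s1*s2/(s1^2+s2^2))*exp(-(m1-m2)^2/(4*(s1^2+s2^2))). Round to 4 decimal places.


Squared Hellinger distance for Gaussians:
H^2 = 1 - sqrt(2*s1*s2/(s1^2+s2^2)) * exp(-(m1-m2)^2/(4*(s1^2+s2^2))).
s1^2 = 1, s2^2 = 16, s1^2+s2^2 = 17.
sqrt(2*1*4/(17)) = 0.685994.
(m1-m2)^2 = (-10)^2 = 100.
exp(-100/(4*17)) = exp(-1.470588) = 0.22979.
H^2 = 1 - 0.685994*0.22979 = 0.8424

0.8424


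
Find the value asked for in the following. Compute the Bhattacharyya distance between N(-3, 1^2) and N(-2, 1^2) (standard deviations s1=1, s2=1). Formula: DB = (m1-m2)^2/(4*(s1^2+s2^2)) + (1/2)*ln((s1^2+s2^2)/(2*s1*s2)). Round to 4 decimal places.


Bhattacharyya distance between two Gaussians:
DB = (m1-m2)^2/(4*(s1^2+s2^2)) + (1/2)*ln((s1^2+s2^2)/(2*s1*s2)).
(m1-m2)^2 = (-1)^2 = 1.
s1^2+s2^2 = 1 + 1 = 2.
term1 = 1/8 = 0.125.
term2 = 0.5*ln(2/2.0) = 0.0.
DB = 0.125 + 0.0 = 0.1250

0.1250


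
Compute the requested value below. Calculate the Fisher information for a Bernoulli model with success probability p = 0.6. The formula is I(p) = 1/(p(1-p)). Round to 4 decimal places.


For Bernoulli(p), Fisher information is I(p) = 1/(p*(1-p)).
p = 0.6, 1-p = 0.4.
p*(1-p) = 0.24.
I(p) = 1/0.24 = 4.1667

4.1667


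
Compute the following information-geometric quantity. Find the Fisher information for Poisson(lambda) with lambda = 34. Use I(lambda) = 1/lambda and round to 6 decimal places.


Fisher information for Poisson: I(lambda) = 1/lambda.
lambda = 34.
I(lambda) = 1/34 = 0.029412

0.029412


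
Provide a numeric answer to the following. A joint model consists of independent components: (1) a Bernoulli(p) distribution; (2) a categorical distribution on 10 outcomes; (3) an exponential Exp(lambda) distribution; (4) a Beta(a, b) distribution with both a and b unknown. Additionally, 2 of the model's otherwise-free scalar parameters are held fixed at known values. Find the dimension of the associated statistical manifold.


The dimension of a statistical manifold equals the number of free
(independent) real parameters of the model. For a product of independent
blocks the parameter counts add.
- Bernoulli (p): 1.
- categorical on 10 outcomes (probabilities sum to 1): 10-1 = 9.
- exponential (lambda): 1.
- Beta (a, b): 2.
Total = 1 + 9 + 1 + 2 = 13.
2 parameter(s) fixed at known values: 13 - 2 = 11.
Dimension = 11

11


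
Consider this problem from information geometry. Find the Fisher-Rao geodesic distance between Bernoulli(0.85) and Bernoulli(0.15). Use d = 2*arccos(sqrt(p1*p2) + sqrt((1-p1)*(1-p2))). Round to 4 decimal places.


Geodesic distance on Bernoulli manifold:
d(p1,p2) = 2*arccos(sqrt(p1*p2) + sqrt((1-p1)*(1-p2))).
sqrt(p1*p2) = sqrt(0.85*0.15) = 0.357071.
sqrt((1-p1)*(1-p2)) = sqrt(0.15*0.85) = 0.357071.
arg = 0.357071 + 0.357071 = 0.714143.
d = 2*arccos(0.714143) = 1.5508

1.5508


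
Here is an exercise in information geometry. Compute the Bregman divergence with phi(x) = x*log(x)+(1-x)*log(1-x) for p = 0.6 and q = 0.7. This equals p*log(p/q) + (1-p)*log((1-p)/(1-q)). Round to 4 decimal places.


Bregman divergence with negative entropy generator:
D = p*log(p/q) + (1-p)*log((1-p)/(1-q)).
p = 0.6, q = 0.7.
p*log(p/q) = 0.6*log(0.6/0.7) = -0.09249.
(1-p)*log((1-p)/(1-q)) = 0.4*log(0.4/0.3) = 0.115073.
D = -0.09249 + 0.115073 = 0.0226

0.0226


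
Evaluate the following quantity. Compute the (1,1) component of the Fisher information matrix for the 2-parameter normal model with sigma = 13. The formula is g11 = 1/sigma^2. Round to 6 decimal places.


For the 2-parameter normal family, the Fisher metric has:
  g11 = 1/sigma^2, g22 = 2/sigma^2.
sigma = 13, sigma^2 = 169.
g11 = 0.005917

0.005917


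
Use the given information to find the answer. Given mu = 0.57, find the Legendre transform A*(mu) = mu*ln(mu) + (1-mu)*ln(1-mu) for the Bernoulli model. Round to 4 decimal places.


Legendre transform for Bernoulli:
A*(mu) = mu*log(mu) + (1-mu)*log(1-mu).
mu = 0.57, 1-mu = 0.43.
mu*log(mu) = 0.57*log(0.57) = -0.320408.
(1-mu)*log(1-mu) = 0.43*log(0.43) = -0.362907.
A* = -0.320408 + -0.362907 = -0.6833

-0.6833


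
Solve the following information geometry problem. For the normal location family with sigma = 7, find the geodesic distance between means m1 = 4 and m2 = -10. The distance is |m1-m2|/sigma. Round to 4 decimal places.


On the fixed-variance normal subfamily, geodesic distance = |m1-m2|/sigma.
|4 - -10| = 14.
sigma = 7.
d = 14/7 = 2.0000

2.0000


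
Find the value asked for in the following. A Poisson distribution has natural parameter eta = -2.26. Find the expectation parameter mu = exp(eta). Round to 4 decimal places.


Expectation parameter for Poisson exponential family:
mu = exp(eta).
eta = -2.26.
mu = exp(-2.26) = 0.1044

0.1044


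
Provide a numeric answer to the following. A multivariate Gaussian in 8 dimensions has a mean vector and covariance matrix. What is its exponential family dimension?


Exponential family dimension calculation:
For 8-dim MVN: mean has 8 params, covariance has 8*9/2 = 36 unique entries.
Total dim = 8 + 36 = 44.

44


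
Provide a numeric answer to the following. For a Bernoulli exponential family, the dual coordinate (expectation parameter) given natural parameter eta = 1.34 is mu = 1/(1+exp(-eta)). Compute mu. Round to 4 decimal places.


Dual coordinate (expectation parameter) for Bernoulli:
mu = 1/(1+exp(-eta)).
eta = 1.34.
exp(-eta) = exp(-1.34) = 0.261846.
mu = 1/(1+0.261846) = 0.7925

0.7925


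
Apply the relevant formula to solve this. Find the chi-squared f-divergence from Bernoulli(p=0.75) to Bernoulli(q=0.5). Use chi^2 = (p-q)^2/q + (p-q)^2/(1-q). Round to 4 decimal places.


Chi-squared divergence between Bernoulli distributions:
chi^2 = (p-q)^2/q + (p-q)^2/(1-q).
p = 0.75, q = 0.5, p-q = 0.25.
(p-q)^2 = 0.0625.
term1 = 0.0625/0.5 = 0.125.
term2 = 0.0625/0.5 = 0.125.
chi^2 = 0.125 + 0.125 = 0.2500

0.2500


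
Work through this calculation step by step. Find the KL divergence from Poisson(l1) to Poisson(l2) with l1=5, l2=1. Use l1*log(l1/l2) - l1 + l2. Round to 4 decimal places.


KL divergence for Poisson:
KL = l1*log(l1/l2) - l1 + l2.
l1 = 5, l2 = 1.
log(5/1) = 1.609438.
l1*log(l1/l2) = 5 * 1.609438 = 8.04719.
KL = 8.04719 - 5 + 1 = 4.0472

4.0472
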